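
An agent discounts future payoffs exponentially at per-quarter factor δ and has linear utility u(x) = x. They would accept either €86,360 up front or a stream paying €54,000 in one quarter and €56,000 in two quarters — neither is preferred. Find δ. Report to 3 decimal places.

δ ≈ 0.850

Present value of the stream is 54000·δ + 56000·δ². Indifference gives 54000δ + 56000δ² = 86360.
So 56000δ² + 54000δ − 86360 = 0.
By the quadratic formula (taking the positive root), δ = (−54000 + √22260640000.00) / 112000 ≈ 0.850.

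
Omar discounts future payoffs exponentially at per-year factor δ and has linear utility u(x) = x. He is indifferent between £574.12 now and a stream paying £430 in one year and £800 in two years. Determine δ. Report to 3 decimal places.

Present value of the stream is 430·δ + 800·δ². Indifference gives 430δ + 800δ² = 574.12.
So 800δ² + 430δ − 574.12 = 0.
The positive root is δ = [−430 + √(430² + 4·800·574.12)] / (2·800) = (−430 + 1422.000)/1600 ≈ 0.620.

δ ≈ 0.620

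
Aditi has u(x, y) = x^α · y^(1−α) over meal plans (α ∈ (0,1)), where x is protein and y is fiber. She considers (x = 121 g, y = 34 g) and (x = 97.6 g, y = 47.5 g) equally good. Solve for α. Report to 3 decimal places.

α ≈ 0.609

Indifference: 121^α · 34^(1−α) = 97.6^α · 47.5^(1−α).
Taking logs: α·ln 121 + (1−α)·ln 34 = α·ln 97.6 + (1−α)·ln 47.5, i.e. α·0.214913 = (1−α)·0.334369.
So α/(1−α) = (0.334369)/(0.214913) = 1.555834, and α = 1.555834/2.555834 ≈ 0.609.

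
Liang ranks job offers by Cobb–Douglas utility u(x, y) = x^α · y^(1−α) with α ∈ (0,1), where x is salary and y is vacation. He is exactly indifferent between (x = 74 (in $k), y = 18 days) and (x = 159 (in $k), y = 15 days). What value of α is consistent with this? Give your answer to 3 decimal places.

α ≈ 0.192

Indifference: 74^α · 18^(1−α) = 159^α · 15^(1−α).
Taking logs: α·ln 74 + (1−α)·ln 18 = α·ln 159 + (1−α)·ln 15, i.e. α·-0.764839 = (1−α)·-0.182322.
With A = -0.764839 and B = -0.182322: α·A = (1−α)·B, so α = B/(A+B) = -0.182322/-0.947161 ≈ 0.192.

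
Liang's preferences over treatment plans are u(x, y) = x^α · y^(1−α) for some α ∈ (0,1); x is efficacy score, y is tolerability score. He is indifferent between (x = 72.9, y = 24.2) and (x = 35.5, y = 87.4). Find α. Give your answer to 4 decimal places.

The Cobb–Douglas utilities coincide, so 72.9^α·24.2^(1−α) = 35.5^α·87.4^(1−α).
Rearrange to (72.9/35.5)^α = (87.4/24.2)^(1−α) and take logs: α·0.7195559 = (1−α)·1.2841426.
So α/(1−α) = (1.2841426)/(0.7195559) = 1.7846322, and α = 1.7846322/2.7846322 ≈ 0.6409.

α ≈ 0.6409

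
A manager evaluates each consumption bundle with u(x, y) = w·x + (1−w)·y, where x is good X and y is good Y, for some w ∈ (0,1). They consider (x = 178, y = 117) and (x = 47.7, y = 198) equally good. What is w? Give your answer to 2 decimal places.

w = 0.38

u(178,117) = u(47.7,198) means w·178 + (1−w)·117 = w·47.7 + (1−w)·198.
Rearranging, 130.3·w − 81·(1−w) = 0.
The marginal rate of substitution is 81/130.3, so w = 81/(130.3+81) = 0.38.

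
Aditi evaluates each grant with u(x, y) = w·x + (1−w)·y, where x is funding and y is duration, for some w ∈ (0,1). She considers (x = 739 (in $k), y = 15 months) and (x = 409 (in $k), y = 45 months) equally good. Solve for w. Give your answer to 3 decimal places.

Indifference: w·739 + (1−w)·15 = w·409 + (1−w)·45.
Collecting terms: w·330 = (1−w)·30.
So w/(1−w) = 30/330 = 0.0909, giving w = 30/(330+30) = 0.083.

w = 0.083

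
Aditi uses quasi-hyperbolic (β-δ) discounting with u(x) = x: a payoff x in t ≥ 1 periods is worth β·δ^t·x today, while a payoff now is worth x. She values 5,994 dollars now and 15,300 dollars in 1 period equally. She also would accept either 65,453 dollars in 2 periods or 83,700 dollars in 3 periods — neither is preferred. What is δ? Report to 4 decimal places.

δ ≈ 0.7820

Both payoffs in the second observation are in the future, so β drops out: δ^2·65453 = δ^3·83700 ⇒ δ = 65453/83700 = 0.78200.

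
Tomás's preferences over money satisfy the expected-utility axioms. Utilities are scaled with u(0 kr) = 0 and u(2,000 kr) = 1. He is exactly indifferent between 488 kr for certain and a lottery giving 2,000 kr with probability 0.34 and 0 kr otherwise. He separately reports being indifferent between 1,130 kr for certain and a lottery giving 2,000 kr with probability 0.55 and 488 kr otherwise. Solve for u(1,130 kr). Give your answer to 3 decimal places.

From the first indifference, u(488 kr) = 0.34·u(2,000 kr) + 0.66·u(0 kr) = 0.34·1 + 0.66·0 = 0.34.
The second indifference gives u(1,130 kr) = 0.55·u(2,000 kr) + 0.45·u(488 kr) = 0.55·1.00 + 0.45·0.34 = 0.7030.

0.703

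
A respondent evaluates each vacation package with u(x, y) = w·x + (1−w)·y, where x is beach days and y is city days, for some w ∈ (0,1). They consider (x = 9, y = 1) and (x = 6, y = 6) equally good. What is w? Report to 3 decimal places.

w = 0.625

Equating utilities: w·9 + (1−w)·1 = w·6 + (1−w)·6.
Collecting terms: w·3 = (1−w)·5.
The marginal rate of substitution is 5/3, so w = 5/(3+5) = 0.625.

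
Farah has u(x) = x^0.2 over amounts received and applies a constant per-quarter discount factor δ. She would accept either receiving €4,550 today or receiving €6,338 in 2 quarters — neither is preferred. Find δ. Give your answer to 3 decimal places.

Equating discounted utilities: u(4550) = δ^2·u(6338) ⇒ δ^2 = u(4550)/u(6338).
Since u(x) = x^0.2, δ^2 = (4550/6338)^0.2 = 0.71789^0.2 = 0.93586.
Taking the square root: δ = 0.93586^(1/2) ≈ 0.967.

δ ≈ 0.967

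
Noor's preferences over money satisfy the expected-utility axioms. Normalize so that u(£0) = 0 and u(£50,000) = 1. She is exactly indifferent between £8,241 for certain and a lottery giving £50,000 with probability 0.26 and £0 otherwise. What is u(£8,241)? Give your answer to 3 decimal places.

0.260

By the standard-gamble method, u(£8,241) is just the indifference probability on the best outcome: 0.26.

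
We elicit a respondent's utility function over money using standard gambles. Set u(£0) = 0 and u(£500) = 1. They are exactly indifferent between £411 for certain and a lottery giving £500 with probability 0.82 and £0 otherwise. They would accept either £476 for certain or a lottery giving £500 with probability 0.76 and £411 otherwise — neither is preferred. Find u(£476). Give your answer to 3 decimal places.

0.957

From the first indifference, u(£411) = 0.82·u(£500) + 0.18·u(£0) = 0.82·1 + 0.18·0 = 0.82.
Chaining: u(£476) = 0.76·1.00 + 0.24·0.82 = 0.9568.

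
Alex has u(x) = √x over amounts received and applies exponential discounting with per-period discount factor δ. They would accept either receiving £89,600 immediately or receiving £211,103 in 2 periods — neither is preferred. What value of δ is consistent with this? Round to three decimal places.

The payoff in 2 periods is discounted by δ^2, so u(89600) = δ^2·u(211103) and δ^2 = u(89600)/u(211103).
With u(x) = √x: δ^2 = √89600/√211103 = √(89600/211103) = 0.65149.
So δ = 0.65149^(1/2) ≈ 0.807.

δ ≈ 0.807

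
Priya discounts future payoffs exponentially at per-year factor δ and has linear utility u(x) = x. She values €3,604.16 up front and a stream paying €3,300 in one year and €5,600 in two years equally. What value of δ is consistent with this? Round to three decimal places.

δ ≈ 0.560

The stream is worth 3300δ + 5600δ² today, so 3300δ + 5600δ² = 3604.16.
Rearranged: 5600δ² + 3300δ − 3604.16 = 0.
δ = (−3300 + √(3300² + 4·5600·3604.16)) / (2·5600) = (−3300 + √91623184.00) / 11200 ≈ 0.560.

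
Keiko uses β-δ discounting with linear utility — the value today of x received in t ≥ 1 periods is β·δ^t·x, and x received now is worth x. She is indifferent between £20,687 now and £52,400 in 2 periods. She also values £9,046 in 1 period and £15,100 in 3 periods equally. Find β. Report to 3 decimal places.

The second indifference involves only future payoffs, so β cancels: β·δ^1·9046 = β·δ^3·15100, giving δ^2 = 9046/15100 = 0.59907, so δ = 0.77400.
Substituting δ into 20687 = β·δ^2·52400: β = 20687/(31391.417) ≈ 0.659.

β ≈ 0.659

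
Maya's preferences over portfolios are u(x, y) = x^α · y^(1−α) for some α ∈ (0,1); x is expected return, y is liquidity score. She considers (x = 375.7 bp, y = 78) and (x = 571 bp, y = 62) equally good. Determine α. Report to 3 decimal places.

α ≈ 0.354

Set the two utilities equal: 375.7^α·78^(1−α) = 571^α·62^(1−α).
Taking logs: α·ln 375.7 + (1−α)·ln 78 = α·ln 571 + (1−α)·ln 62, i.e. α·-0.418598 = (1−α)·-0.229574.
With A = -0.418598 and B = -0.229574: α·A = (1−α)·B, so α = B/(A+B) = -0.229574/-0.648172 ≈ 0.354.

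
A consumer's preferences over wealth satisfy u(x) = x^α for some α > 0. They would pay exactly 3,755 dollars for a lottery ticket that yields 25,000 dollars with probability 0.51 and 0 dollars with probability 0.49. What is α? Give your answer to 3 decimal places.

α ≈ 0.355

The lottery's expected utility is 0.51·u(25000) + 0.49·u(0) = 0.51·25000^α (since u(0) = 0 for α > 0).
Setting u(3755) equal to that: 3755^α = 0.51·25000^α ⇒ (3755/25000)^α = 0.51.
Taking logs: α·ln(3755/25000) = ln(0.51), so α = -0.673345 / -1.895788 ≈ 0.355.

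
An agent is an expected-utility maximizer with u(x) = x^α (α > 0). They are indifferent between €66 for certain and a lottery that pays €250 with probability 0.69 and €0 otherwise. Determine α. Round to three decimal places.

Since u(0) = 0, the lottery's EU is 0.69·250^α.
Equating: 66^α = 0.69·250^α, i.e. 0.2640^α = 0.69.
α = ln(0.69) / ln(66/250) = -0.371064/-1.331806 ≈ 0.279.

α ≈ 0.279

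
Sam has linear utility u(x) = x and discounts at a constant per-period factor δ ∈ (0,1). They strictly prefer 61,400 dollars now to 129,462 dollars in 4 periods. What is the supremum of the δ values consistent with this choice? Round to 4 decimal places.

Comparing present values: 61400 > δ^4·129462.
Dividing by 129462: δ^4 < 0.47427. Both sides are positive, so the 4th root keeps the direction.
δ < 0.47427^(1/4) = 0.8299.

δ < 0.8299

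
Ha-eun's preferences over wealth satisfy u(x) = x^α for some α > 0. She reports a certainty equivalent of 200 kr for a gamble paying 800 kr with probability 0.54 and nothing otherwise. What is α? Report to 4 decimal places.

α ≈ 0.4445

Since u(0) = 0, the lottery's EU is 0.54·800^α.
Setting u(200) equal to that: 200^α = 0.54·800^α ⇒ (200/800)^α = 0.54.
Taking logs: α·ln(200/800) = ln(0.54), so α = -0.6161861 / -1.3862944 ≈ 0.4445.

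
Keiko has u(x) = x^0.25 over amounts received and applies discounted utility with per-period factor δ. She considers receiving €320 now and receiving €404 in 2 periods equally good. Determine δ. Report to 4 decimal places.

Equating discounted utilities: u(320) = δ^2·u(404) ⇒ δ^2 = u(320)/u(404).
Since u(x) = x^0.25, δ^2 = (320/404)^0.25 = 0.79208^0.25 = 0.94339.
Taking the square root: δ = 0.94339^(1/2) ≈ 0.9713.

δ ≈ 0.9713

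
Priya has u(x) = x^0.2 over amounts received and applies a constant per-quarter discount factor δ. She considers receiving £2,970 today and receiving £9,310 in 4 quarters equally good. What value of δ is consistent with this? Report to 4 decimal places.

The payoff in 4 quarters is discounted by δ^4, so u(2970) = δ^4·u(9310) and δ^4 = u(2970)/u(9310).
With u(x) = x^0.2: δ^4 = 2970^0.2/9310^0.2 = (2970/9310)^0.2 = 0.79572.
So δ = 0.79572^(1/4) ≈ 0.9445.

δ ≈ 0.9445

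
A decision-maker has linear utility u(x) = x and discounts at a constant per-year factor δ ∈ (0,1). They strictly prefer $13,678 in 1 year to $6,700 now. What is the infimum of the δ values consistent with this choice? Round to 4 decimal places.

Comparing present values: 6700 < δ·13678.
So δ > 6700/13678 = 0.48984.

δ > 0.4898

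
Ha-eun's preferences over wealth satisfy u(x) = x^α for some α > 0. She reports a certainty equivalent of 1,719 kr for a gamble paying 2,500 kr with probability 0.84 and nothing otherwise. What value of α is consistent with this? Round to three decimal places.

α ≈ 0.466

Since u(0) = 0, the lottery's EU is 0.84·2500^α.
Setting u(1719) equal to that: 1719^α = 0.84·2500^α ⇒ (1719/2500)^α = 0.84.
α = ln(0.84) / ln(1719/2500) = -0.174353/-0.374548 ≈ 0.466.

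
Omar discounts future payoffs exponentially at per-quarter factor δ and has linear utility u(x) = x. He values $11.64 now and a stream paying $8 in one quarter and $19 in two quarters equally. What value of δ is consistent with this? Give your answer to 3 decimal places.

The stream is worth 8δ + 19δ² today, so 8δ + 19δ² = 11.64.
That is, 19δ² + 8δ − 11.64 = 0, a quadratic in δ.
The positive root is δ = [−8 + √(8² + 4·19·11.64)] / (2·19) = (−8 + 30.800)/38 ≈ 0.600.

δ ≈ 0.600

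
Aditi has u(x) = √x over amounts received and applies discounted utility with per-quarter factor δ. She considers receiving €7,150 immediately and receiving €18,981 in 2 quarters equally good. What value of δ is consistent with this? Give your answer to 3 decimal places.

The payoff in 2 quarters is discounted by δ^2, so u(7150) = δ^2·u(18981) and δ^2 = u(7150)/u(18981).
With u(x) = √x: δ^2 = √7150/√18981 = √(7150/18981) = 0.61375.
Hence δ = (0.61375)^(1/2) = 0.78342.

δ ≈ 0.783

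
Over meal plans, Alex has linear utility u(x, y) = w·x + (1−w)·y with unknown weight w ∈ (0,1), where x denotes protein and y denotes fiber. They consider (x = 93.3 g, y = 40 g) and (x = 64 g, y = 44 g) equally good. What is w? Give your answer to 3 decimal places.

w = 0.120

Equating utilities: w·93.3 + (1−w)·40 = w·64 + (1−w)·44.
Collecting terms: w·29.3 = (1−w)·4.
Hence w = 4/(29.3+4) = 4/33.3 = 0.120.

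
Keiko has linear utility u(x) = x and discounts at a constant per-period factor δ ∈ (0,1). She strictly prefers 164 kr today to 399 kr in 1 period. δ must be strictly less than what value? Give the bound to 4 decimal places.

δ < 0.4110

Under u(x) = x this choice says 164 > δ·399.
Dividing through by 399 gives δ < 0.41103.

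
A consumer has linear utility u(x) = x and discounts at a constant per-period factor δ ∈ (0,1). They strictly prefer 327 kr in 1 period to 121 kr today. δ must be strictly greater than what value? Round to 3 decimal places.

δ > 0.370

Comparing present values: 121 < δ·327.
So δ > 121/327 = 0.37003.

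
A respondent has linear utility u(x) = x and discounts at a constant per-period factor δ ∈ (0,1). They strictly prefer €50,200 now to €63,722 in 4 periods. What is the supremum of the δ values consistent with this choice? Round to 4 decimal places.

Comparing present values: 50200 > δ^4·63722.
Dividing by 63722: δ^4 < 0.78780. Both sides are positive, so the 4th root keeps the direction.
δ < (50200/63722)^(1/4) ≈ 0.9421.

δ < 0.9421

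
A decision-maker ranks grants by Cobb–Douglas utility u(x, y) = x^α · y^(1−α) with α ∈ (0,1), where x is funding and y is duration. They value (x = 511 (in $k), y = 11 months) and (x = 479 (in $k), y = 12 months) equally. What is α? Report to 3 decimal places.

Indifference: 511^α · 11^(1−α) = 479^α · 12^(1−α).
Taking logs: α·ln 511 + (1−α)·ln 11 = α·ln 479 + (1−α)·ln 12, i.e. α·0.064669 = (1−α)·0.087011.
So α/(1−α) = (0.087011)/(0.064669) = 1.345482, and α = 1.345482/2.345482 ≈ 0.574.

α ≈ 0.574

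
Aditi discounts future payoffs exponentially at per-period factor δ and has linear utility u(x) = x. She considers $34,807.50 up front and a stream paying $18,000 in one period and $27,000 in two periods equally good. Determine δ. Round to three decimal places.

Present value of the stream is 18000·δ + 27000·δ². Indifference gives 18000δ + 27000δ² = 34807.50.
So 27000δ² + 18000δ − 34807.50 = 0.
By the quadratic formula (taking the positive root), δ = (−18000 + √4083210000.00) / 54000 ≈ 0.850.

δ ≈ 0.850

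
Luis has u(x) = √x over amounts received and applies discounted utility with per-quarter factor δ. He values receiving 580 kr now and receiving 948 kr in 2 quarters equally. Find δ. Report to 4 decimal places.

Equating discounted utilities: u(580) = δ^2·u(948) ⇒ δ^2 = u(580)/u(948).
With u(x) = √x: δ^2 = √580/√948 = √(580/948) = 0.78219.
Hence δ = (0.78219)^(1/2) = 0.884413.

δ ≈ 0.8844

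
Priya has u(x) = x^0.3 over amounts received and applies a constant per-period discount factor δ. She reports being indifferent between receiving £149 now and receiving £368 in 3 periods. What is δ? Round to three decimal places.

Equating discounted utilities: u(149) = δ^3·u(368) ⇒ δ^3 = u(149)/u(368).
Since u(x) = x^0.3, δ^3 = (149/368)^0.3 = 0.40489^0.3 = 0.76243.
Hence δ = (0.76243)^(1/3) = 0.91355.

δ ≈ 0.914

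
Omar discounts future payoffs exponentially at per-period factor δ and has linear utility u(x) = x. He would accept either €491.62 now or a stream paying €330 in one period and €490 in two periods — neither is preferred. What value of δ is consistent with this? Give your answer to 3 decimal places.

δ ≈ 0.720

Present value of the stream is 330·δ + 490·δ². Indifference gives 330δ + 490δ² = 491.62.
So 490δ² + 330δ − 491.62 = 0.
By the quadratic formula (taking the positive root), δ = (−330 + √1072475.20) / 980 ≈ 0.720.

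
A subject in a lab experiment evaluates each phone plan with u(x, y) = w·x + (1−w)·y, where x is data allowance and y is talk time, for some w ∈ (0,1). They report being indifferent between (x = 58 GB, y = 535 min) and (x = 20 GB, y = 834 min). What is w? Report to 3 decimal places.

w = 0.887

Equating utilities: w·58 + (1−w)·535 = w·20 + (1−w)·834.
Collecting terms: w·38 = (1−w)·299.
So w/(1−w) = 299/38 = 7.8684, giving w = 299/(38+299) = 0.887.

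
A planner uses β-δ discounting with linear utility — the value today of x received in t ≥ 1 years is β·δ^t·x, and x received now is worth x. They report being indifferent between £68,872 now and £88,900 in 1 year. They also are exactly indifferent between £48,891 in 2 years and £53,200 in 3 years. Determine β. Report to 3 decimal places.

The second indifference involves only future payoffs, so β cancels: β·δ^2·48891 = β·δ^3·53200, giving δ = 48891/53200 = 0.91900.
The first indifference: 68872 = β·δ·88900, so β = 68872/(δ·88900) = 68872/(0.91900·88900) ≈ 0.843.

β ≈ 0.843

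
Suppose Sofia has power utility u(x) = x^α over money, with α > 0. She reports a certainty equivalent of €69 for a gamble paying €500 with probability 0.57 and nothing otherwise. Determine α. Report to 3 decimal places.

α ≈ 0.284

EU(lottery) = 0.57·500^α + 0.43·0 = 0.57·500^α.
Equating: 69^α = 0.57·500^α, i.e. 0.1380^α = 0.57.
Take logs: α = ln 0.57 / ln(69/500) ≈ 0.28383.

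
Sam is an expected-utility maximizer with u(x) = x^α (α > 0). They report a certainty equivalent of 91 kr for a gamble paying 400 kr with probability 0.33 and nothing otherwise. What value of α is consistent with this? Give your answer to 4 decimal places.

The lottery's expected utility is 0.33·u(400) + 0.67·u(0) = 0.33·400^α (since u(0) = 0 for α > 0).
Setting u(91) equal to that: 91^α = 0.33·400^α ⇒ (91/400)^α = 0.33.
α = ln(0.33) / ln(91/400) = -1.1086626/-1.4806050 ≈ 0.7488.

α ≈ 0.7488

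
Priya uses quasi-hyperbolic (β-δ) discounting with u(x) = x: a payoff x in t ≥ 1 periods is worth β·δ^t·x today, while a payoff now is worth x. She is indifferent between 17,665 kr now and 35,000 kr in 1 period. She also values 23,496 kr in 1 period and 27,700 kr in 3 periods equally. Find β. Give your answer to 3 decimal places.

β ≈ 0.548

The second indifference involves only future payoffs, so β cancels: β·δ^1·23496 = β·δ^3·27700, giving δ^2 = 23496/27700 = 0.84823, so δ = 0.92099.
The first indifference: 17665 = β·δ·35000, so β = 17665/(δ·35000) = 17665/(0.92099·35000) ≈ 0.548.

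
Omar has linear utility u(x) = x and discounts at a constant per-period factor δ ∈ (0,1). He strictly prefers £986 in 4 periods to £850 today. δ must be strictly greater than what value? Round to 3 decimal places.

δ > 0.964

Comparing present values: 850 < δ^4·986.
Dividing by 986: δ^4 > 0.86207. Both sides are positive, so the 4th root keeps the direction.
δ > 0.86207^(1/4) = 0.964.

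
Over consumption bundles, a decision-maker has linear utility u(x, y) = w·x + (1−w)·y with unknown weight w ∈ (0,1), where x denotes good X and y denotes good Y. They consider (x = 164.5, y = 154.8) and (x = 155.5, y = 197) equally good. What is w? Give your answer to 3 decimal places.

Equating utilities: w·164.5 + (1−w)·154.8 = w·155.5 + (1−w)·197.
w·(164.5−155.5) = (1−w)·(197−154.8), i.e. w·9 = (1−w)·42.2.
Hence w = 42.2/(9+42.2) = 42.2/51.2 = 0.824.

w = 0.824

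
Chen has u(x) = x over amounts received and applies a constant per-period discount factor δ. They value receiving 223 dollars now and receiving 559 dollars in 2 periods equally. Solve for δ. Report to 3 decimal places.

δ ≈ 0.632

Equating discounted utilities: u(223) = δ^2·u(559) ⇒ δ^2 = u(223)/u(559).
With u(x) = x: δ^2 = 223/559 = 0.39893.
Hence δ = (0.39893)^(1/2) = 0.63161.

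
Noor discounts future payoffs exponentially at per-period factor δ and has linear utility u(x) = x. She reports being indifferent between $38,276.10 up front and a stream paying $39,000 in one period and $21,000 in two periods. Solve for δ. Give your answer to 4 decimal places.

Present value of the stream is 39000·δ + 21000·δ². Indifference gives 39000δ + 21000δ² = 38276.10.
Rearranged: 21000δ² + 39000δ − 38276.10 = 0.
The positive root is δ = [−39000 + √(39000² + 4·21000·38276.10)] / (2·21000) = (−39000 + 68820.000)/42000 ≈ 0.7100.

δ ≈ 0.7100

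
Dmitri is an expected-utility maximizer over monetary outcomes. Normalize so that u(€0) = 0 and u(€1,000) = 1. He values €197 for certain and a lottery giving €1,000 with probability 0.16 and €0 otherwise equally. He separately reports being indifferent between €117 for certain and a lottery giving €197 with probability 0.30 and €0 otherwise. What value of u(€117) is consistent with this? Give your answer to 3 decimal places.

From the first indifference, u(€197) = 0.16·u(€1,000) + 0.84·u(€0) = 0.16·1 + 0.84·0 = 0.16.
Chaining: u(€117) = 0.30·0.16 + 0.70·0.00 = 0.0480.

0.048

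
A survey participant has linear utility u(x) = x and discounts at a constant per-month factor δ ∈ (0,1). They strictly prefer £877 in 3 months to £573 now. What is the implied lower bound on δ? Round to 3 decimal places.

Comparing present values: 573 < δ^3·877.
Hence δ^3 > 573/877 = 0.65336, and x ↦ x^(1/3) is increasing on (0,∞).
δ > (573/877)^(1/3) ≈ 0.868.

δ > 0.868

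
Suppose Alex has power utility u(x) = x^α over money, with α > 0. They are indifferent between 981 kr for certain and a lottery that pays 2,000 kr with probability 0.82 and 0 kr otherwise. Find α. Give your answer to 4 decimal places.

Since u(0) = 0, the lottery's EU is 0.82·2000^α.
Equating: 981^α = 0.82·2000^α, i.e. 0.4905^α = 0.82.
Take logs: α = ln 0.82 / ln(981/2000) ≈ 0.278594.

α ≈ 0.2786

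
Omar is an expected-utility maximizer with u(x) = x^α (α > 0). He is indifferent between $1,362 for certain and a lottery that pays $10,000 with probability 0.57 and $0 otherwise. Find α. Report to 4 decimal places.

Since u(0) = 0, the lottery's EU is 0.57·10000^α.
Setting u(1362) equal to that: 1362^α = 0.57·10000^α ⇒ (1362/10000)^α = 0.57.
α = ln(0.57) / ln(1362/10000) = -0.5621189/-1.9936309 ≈ 0.2820.

α ≈ 0.2820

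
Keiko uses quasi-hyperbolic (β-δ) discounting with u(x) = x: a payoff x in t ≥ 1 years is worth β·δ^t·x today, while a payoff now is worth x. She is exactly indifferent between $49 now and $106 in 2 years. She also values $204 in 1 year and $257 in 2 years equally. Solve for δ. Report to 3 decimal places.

δ ≈ 0.794

Both payoffs in the second observation are in the future, so β drops out: δ^1·204 = δ^2·257 ⇒ δ = 204/257 = 0.79377.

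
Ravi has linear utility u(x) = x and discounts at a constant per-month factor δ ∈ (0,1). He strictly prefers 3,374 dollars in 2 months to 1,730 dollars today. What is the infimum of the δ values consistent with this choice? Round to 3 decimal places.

δ > 0.716

Comparing present values: 1730 < δ^2·3374.
Hence δ^2 > 1730/3374 = 0.51274, and x ↦ x^(1/2) is increasing on (0,∞).
δ > (1730/3374)^(1/2) ≈ 0.716.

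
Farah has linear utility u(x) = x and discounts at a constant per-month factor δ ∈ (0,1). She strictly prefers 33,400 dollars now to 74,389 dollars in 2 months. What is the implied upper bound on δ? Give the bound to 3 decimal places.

δ < 0.670

Comparing present values: 33400 > δ^2·74389.
Dividing by 74389: δ^2 < 0.44899. Both sides are positive, so the square root keeps the direction.
δ < (33400/74389)^(1/2) ≈ 0.670.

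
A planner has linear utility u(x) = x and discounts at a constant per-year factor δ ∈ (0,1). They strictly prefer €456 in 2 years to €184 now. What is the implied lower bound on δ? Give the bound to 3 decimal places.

δ > 0.635

Comparing present values: 184 < δ^2·456.
Hence δ^2 > 184/456 = 0.40351, and x ↦ x^(1/2) is increasing on (0,∞).
δ > 0.40351^(1/2) = 0.635.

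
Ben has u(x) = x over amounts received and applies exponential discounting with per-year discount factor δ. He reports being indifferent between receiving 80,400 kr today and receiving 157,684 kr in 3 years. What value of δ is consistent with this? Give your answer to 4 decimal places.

δ ≈ 0.7989

Equating discounted utilities: u(80400) = δ^3·u(157684) ⇒ δ^3 = u(80400)/u(157684).
With u(x) = x: δ^3 = 80400/157684 = 0.50988.
Hence δ = (0.50988)^(1/3) = 0.798895.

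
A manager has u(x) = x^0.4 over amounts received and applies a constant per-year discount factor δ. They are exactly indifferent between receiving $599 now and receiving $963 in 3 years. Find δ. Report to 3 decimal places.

Indifference means u(599) = δ^3 · u(963), so δ^3 = u(599)/u(963).
With u(x) = x^0.4: δ^3 = 599^0.4/963^0.4 = (599/963)^0.4 = 0.82703.
So δ = 0.82703^(1/3) ≈ 0.939.

δ ≈ 0.939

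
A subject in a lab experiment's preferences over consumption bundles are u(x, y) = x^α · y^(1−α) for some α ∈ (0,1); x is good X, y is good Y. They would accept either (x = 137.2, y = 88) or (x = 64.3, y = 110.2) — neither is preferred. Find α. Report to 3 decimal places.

α ≈ 0.229

The Cobb–Douglas utilities coincide, so 137.2^α·88^(1−α) = 64.3^α·110.2^(1−α).
Rearrange to (137.2/64.3)^α = (110.2/88)^(1−α) and take logs: α·0.757880 = (1−α)·0.224960.
Thus α·(0.982840) = 0.224960, so α = 0.224960/0.982840 ≈ 0.229.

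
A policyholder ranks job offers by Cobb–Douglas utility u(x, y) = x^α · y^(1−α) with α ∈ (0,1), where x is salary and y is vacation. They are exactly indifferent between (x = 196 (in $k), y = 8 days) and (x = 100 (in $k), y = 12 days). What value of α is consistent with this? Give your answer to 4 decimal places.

The Cobb–Douglas utilities coincide, so 196^α·8^(1−α) = 100^α·12^(1−α).
(196/100)^α = (12/8)^(1−α); take logs: α·ln(196/100) = (1−α)·ln(12/8), i.e. α·0.6729445 = (1−α)·0.4054651.
With A = 0.6729445 and B = 0.4054651: α·A = (1−α)·B, so α = B/(A+B) = 0.4054651/1.0784096 ≈ 0.3760.

α ≈ 0.3760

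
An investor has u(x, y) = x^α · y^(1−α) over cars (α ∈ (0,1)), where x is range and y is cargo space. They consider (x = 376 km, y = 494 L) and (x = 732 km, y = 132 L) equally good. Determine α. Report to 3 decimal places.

The Cobb–Douglas utilities coincide, so 376^α·494^(1−α) = 732^α·132^(1−α).
(376/732)^α = (132/494)^(1−α); take logs: α·ln(376/732) = (1−α)·ln(132/494), i.e. α·-0.666191 = (1−α)·-1.319734.
With A = -0.666191 and B = -1.319734: α·A = (1−α)·B, so α = B/(A+B) = -1.319734/-1.985925 ≈ 0.665.

α ≈ 0.665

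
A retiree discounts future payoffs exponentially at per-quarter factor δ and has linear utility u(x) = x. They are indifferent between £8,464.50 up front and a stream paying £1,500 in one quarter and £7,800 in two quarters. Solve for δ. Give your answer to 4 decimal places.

δ ≈ 0.9500

The stream is worth 1500δ + 7800δ² today, so 1500δ + 7800δ² = 8464.50.
So 7800δ² + 1500δ − 8464.50 = 0.
The positive root is δ = [−1500 + √(1500² + 4·7800·8464.50)] / (2·7800) = (−1500 + 16320.000)/15600 ≈ 0.9500.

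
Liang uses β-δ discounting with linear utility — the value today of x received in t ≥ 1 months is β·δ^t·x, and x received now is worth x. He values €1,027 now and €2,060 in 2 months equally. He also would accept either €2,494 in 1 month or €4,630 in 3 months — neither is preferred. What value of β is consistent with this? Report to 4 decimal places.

β ≈ 0.9255

From the later pair, β·δ^1·2494 = β·δ^3·4630; dividing through, δ^2 = 2494/4630 = 0.53866, so δ = 0.73394.
Substituting δ into 1027 = β·δ^2·2060: β = 1027/(1109.641) ≈ 0.9255.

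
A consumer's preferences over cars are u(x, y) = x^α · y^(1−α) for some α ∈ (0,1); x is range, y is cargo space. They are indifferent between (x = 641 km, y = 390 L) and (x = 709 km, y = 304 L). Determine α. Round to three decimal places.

α ≈ 0.712

Indifference: 641^α · 390^(1−α) = 709^α · 304^(1−α).
(641/709)^α = (304/390)^(1−α); take logs: α·ln(641/709) = (1−α)·ln(304/390), i.e. α·-0.100826 = (1−α)·-0.249119.
So α/(1−α) = (-0.249119)/(-0.100826) = 2.470781, and α = 2.470781/3.470781 ≈ 0.712.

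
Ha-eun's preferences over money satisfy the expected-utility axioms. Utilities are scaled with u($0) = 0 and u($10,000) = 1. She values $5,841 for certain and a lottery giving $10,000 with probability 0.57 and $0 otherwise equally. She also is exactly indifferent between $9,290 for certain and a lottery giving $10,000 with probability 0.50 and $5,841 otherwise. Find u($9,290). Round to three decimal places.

0.785

From the first indifference, u($5,841) = 0.57·u($10,000) + 0.43·u($0) = 0.57·1 + 0.43·0 = 0.57.
Then u($9,290) = 0.50·u($10,000) + 0.50·u($5,841) = 0.50·1.00 + 0.50·0.57 = 0.7850.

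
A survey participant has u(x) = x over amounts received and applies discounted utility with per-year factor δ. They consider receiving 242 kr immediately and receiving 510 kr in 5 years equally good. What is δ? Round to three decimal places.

Indifference means u(242) = δ^5 · u(510), so δ^5 = u(242)/u(510).
With u(x) = x: δ^5 = 242/510 = 0.47451.
Taking the 5th root: δ = 0.47451^(1/5) ≈ 0.861.

δ ≈ 0.861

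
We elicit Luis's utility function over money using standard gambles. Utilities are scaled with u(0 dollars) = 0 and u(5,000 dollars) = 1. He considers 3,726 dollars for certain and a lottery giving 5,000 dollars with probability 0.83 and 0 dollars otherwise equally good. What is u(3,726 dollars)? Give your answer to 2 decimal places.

0.83

u(3,726 dollars) equals the lottery's expected utility: 0.83·1 + 0.17·0 = 0.83.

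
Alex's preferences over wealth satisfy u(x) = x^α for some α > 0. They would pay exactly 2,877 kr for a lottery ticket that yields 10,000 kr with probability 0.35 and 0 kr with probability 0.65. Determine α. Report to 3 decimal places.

EU(lottery) = 0.35·10000^α + 0.65·0 = 0.35·10000^α.
Setting u(2877) equal to that: 2877^α = 0.35·10000^α ⇒ (2877/10000)^α = 0.35.
α = ln(0.35) / ln(2877/10000) = -1.049822/-1.245837 ≈ 0.843.

α ≈ 0.843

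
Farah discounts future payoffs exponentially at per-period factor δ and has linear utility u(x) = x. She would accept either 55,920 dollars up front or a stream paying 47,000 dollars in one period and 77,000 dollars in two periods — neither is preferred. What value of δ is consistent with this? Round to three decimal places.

δ ≈ 0.600

Present value of the stream is 47000·δ + 77000·δ². Indifference gives 47000δ + 77000δ² = 55920.
So 77000δ² + 47000δ − 55920 = 0.
δ = (−47000 + √(47000² + 4·77000·55920)) / (2·77000) = (−47000 + √19432360000.00) / 154000 ≈ 0.600.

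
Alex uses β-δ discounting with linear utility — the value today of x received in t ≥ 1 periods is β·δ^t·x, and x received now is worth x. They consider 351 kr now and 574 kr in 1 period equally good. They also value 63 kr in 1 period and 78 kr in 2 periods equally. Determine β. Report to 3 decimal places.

β ≈ 0.757

Both payoffs in the second observation are in the future, so β drops out: δ^1·63 = δ^2·78 ⇒ δ = 63/78 = 0.80769.
Now use the now-vs-future pair: 351 = β·δ·574 gives β = 351/(0.80769·574) ≈ 0.757.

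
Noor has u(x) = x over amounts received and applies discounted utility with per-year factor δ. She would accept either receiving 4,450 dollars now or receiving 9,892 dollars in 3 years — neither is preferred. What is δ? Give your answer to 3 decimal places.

Equating discounted utilities: u(4450) = δ^3·u(9892) ⇒ δ^3 = u(4450)/u(9892).
With u(x) = x: δ^3 = 4450/9892 = 0.44986.
So δ = 0.44986^(1/3) ≈ 0.766.

δ ≈ 0.766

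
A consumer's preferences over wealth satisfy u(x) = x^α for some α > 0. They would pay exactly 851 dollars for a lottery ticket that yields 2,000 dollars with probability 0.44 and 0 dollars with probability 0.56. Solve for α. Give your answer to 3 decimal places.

Since u(0) = 0, the lottery's EU is 0.44·2000^α.
Setting u(851) equal to that: 851^α = 0.44·2000^α ⇒ (851/2000)^α = 0.44.
Taking logs: α·ln(851/2000) = ln(0.44), so α = -0.820981 / -0.854490 ≈ 0.961.

α ≈ 0.961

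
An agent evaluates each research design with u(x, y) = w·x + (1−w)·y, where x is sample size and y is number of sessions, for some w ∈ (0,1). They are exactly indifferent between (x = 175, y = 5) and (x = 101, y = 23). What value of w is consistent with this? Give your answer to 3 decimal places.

w = 0.196

Indifference: w·175 + (1−w)·5 = w·101 + (1−w)·23.
Rearranging, 74·w − 18·(1−w) = 0.
So w/(1−w) = 18/74 = 0.2432, giving w = 18/(74+18) = 0.196.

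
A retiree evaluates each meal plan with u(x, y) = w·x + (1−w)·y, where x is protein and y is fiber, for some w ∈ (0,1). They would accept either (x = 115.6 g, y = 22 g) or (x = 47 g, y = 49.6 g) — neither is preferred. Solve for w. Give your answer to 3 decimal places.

u(115.6,22) = u(47,49.6) means w·115.6 + (1−w)·22 = w·47 + (1−w)·49.6.
Collecting terms: w·68.6 = (1−w)·27.6.
So w/(1−w) = 27.6/68.6 = 0.4023, giving w = 27.6/(68.6+27.6) = 0.287.

w = 0.287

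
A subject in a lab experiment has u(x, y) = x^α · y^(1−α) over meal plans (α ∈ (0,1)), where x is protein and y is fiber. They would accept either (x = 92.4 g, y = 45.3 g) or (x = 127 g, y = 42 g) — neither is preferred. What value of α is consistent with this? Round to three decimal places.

α ≈ 0.192

Set the two utilities equal: 92.4^α·45.3^(1−α) = 127^α·42^(1−α).
Taking logs: α·ln 92.4 + (1−α)·ln 45.3 = α·ln 127 + (1−α)·ln 42, i.e. α·-0.318060 = (1−α)·-0.075637.
Thus α·(-0.393697) = -0.075637, so α = -0.075637/-0.393697 ≈ 0.192.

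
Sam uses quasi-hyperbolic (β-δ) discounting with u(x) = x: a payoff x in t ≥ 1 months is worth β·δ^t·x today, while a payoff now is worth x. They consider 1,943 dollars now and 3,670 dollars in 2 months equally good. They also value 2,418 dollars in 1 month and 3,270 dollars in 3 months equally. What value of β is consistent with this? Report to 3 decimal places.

From the later pair, β·δ^1·2418 = β·δ^3·3270; dividing through, δ^2 = 2418/3270 = 0.73945, so δ = 0.85991.
Now use the now-vs-future pair: 1943 = β·δ^2·3670 gives β = 1943/(0.73945·3670) ≈ 0.716.

β ≈ 0.716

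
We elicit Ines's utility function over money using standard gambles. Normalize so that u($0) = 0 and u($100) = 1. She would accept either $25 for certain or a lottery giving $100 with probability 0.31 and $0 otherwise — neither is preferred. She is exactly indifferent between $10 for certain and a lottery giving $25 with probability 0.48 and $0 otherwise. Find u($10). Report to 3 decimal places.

First, u($25) = 0.31·u($100) + 0.69·u($0) = 0.31.
Then u($10) = 0.48·u($25) + 0.52·u($0) = 0.48·0.31 + 0.52·0.00 = 0.1488.

0.149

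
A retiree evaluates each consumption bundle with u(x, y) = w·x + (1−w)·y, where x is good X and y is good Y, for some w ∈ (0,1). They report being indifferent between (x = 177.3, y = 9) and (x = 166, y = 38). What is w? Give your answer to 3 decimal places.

Indifference: w·177.3 + (1−w)·9 = w·166 + (1−w)·38.
Collecting terms: w·11.3 = (1−w)·29.
The marginal rate of substitution is 29/11.3, so w = 29/(11.3+29) = 0.720.

w = 0.720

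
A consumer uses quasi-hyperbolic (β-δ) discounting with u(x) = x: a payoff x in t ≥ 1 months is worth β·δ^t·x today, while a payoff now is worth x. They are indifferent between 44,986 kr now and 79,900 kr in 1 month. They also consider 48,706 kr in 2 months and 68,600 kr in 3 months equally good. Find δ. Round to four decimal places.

The second indifference involves only future payoffs, so β cancels: β·δ^2·48706 = β·δ^3·68600, giving δ = 48706/68600 = 0.71000.

δ ≈ 0.7100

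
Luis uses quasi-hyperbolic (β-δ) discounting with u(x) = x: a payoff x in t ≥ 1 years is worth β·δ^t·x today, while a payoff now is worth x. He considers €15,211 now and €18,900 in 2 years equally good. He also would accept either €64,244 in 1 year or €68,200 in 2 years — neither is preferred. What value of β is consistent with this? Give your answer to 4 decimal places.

β ≈ 0.9070

The second indifference involves only future payoffs, so β cancels: β·δ^1·64244 = β·δ^2·68200, giving δ = 64244/68200 = 0.94199.
The first indifference: 15211 = β·δ^2·18900, so β = 15211/(δ^2·18900) = 15211/(0.88735·18900) ≈ 0.9070.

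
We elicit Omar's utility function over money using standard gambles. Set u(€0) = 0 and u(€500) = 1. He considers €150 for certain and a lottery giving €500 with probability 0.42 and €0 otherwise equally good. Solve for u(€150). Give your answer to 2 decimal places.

The indifference gives u(€150) = 0.42·u(€500) + 0.58·u(€0) = 0.42·1 + 0.58·0 = 0.42.

0.42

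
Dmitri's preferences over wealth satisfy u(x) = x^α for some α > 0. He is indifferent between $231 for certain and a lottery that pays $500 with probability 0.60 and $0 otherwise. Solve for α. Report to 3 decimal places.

α ≈ 0.662

The lottery's expected utility is 0.60·u(500) + 0.40·u(0) = 0.60·500^α (since u(0) = 0 for α > 0).
Equating: 231^α = 0.60·500^α, i.e. 0.4620^α = 0.60.
Taking logs: α·ln(231/500) = ln(0.60), so α = -0.510826 / -0.772190 ≈ 0.662.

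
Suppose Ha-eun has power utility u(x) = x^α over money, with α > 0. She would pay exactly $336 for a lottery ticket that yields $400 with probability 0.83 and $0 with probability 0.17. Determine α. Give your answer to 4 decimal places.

EU(lottery) = 0.83·400^α + 0.17·0 = 0.83·400^α.
Equating: 336^α = 0.83·400^α, i.e. 0.8400^α = 0.83.
Take logs: α = ln 0.83 / ln(336/400) ≈ 1.068689.

α ≈ 1.0687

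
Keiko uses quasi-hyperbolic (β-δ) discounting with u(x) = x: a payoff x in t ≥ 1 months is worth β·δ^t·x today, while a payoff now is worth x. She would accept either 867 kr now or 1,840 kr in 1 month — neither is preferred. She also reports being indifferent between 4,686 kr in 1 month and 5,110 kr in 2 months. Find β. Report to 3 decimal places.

β ≈ 0.514

From the later pair, β·δ^1·4686 = β·δ^2·5110; dividing through, δ = 4686/5110 = 0.91703.
The first indifference: 867 = β·δ·1840, so β = 867/(δ·1840) = 867/(0.91703·1840) ≈ 0.514.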